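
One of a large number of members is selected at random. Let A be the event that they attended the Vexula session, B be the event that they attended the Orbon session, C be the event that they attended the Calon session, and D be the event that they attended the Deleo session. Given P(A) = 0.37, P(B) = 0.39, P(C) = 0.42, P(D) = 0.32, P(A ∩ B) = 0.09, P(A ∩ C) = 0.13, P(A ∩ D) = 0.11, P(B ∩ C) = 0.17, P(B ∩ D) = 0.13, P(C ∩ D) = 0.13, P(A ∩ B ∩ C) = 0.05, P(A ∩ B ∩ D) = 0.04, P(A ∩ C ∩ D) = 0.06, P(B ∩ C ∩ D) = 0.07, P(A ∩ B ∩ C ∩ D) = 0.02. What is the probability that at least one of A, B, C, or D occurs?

0.94

By inclusion-exclusion,
P(A ∪ B ∪ C ∪ D) = 0.37 + 0.39 + 0.42 + 0.32 − 0.09 − 0.13 − 0.11 − 0.17 − 0.13 − 0.13 + 0.05 + 0.04 + 0.06 + 0.07 − 0.02 = 0.94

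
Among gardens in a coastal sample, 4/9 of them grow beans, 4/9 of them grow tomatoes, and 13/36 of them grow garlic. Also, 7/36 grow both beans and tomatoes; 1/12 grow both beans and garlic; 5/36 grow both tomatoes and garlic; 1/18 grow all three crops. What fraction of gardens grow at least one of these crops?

Inclusion–exclusion gives
P(at least one) = 4/9 + 4/9 + 13/36 − 7/36 − 1/12 − 5/36 + 1/18 = 8/9

8/9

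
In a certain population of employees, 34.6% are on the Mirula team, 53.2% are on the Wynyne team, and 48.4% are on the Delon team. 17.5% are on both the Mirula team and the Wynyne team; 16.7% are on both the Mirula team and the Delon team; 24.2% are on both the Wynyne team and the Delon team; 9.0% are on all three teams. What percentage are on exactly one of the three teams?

Using the inclusion–exclusion count for exactly one event:
P(exactly one) = 34.6 + 53.2 + 48.4 − 2·17.5 − 2·16.7 − 2·24.2 + 3·9.0 = 46.4%

46.4%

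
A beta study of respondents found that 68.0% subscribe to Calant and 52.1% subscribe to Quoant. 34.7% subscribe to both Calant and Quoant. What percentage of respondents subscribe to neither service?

14.6%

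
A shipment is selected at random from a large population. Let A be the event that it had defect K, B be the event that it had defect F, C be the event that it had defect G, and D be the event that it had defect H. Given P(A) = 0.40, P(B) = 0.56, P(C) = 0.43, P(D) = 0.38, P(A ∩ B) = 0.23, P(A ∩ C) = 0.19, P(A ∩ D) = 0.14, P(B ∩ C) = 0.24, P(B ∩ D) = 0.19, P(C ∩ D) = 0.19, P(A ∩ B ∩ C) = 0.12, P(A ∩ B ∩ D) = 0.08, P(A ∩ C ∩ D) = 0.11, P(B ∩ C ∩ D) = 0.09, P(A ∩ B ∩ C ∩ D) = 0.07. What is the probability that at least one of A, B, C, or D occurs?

Inclusion–exclusion gives
P(A ∪ B ∪ C ∪ D) = 0.40 + 0.56 + 0.43 + 0.38 − 0.23 − 0.19 − 0.14 − 0.24 − 0.19 − 0.19 + 0.12 + 0.08 + 0.11 + 0.09 − 0.07 = 0.92

0.92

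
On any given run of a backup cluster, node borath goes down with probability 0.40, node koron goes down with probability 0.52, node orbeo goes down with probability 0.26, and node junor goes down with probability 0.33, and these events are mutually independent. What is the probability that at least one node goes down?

P(none) = (1 − 0.40) × (1 − 0.52) × (1 − 0.26) × (1 − 0.33) = 0.60 × 0.48 × 0.74 × 0.67 = 0.1427904
P(at least one) = 1 − 0.1427904 = 0.8572096

0.8572096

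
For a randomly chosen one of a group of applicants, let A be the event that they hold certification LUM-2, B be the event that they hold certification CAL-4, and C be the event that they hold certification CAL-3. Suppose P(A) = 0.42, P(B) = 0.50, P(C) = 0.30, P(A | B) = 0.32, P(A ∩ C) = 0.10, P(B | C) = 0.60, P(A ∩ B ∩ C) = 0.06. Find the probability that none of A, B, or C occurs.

0.16

P(A ∩ B) = P(B)·P(A|B) = 0.50 × 0.32 = 0.16
P(B ∩ C) = P(C)·P(B|C) = 0.30 × 0.60 = 0.18
By inclusion-exclusion,
P(A ∪ B ∪ C) = 0.42 + 0.50 + 0.30 − 0.16 − 0.10 − 0.18 + 0.06 = 0.84
P(none) = 1 − 0.84 = 0.16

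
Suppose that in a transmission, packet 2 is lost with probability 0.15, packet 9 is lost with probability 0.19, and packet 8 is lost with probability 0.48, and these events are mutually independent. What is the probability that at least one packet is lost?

0.64198

Since the events are independent, P(none) is the product of the individual non-occurrence probabilities.
P(none) = (1 − 0.15) × (1 − 0.19) × (1 − 0.48) = 0.85 × 0.81 × 0.52 = 0.35802
P(at least one) = 1 − 0.35802 = 0.64198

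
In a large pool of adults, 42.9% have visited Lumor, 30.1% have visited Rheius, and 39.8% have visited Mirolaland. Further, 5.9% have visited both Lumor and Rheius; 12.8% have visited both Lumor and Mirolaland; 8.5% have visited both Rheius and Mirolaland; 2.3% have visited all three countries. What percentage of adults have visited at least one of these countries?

87.9%

Apply inclusion-exclusion:
P(at least one) = 42.9 + 30.1 + 39.8 − 5.9 − 12.8 − 8.5 + 2.3 = 87.9%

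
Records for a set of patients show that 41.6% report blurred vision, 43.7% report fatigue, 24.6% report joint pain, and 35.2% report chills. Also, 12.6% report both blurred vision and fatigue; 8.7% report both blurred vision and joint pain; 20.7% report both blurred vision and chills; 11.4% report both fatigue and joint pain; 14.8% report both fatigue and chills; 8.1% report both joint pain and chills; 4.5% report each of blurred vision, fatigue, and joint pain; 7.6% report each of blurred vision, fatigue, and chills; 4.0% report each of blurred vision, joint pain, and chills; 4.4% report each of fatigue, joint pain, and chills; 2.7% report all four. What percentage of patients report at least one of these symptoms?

Apply inclusion-exclusion:
P(at least one) = 41.6 + 43.7 + 24.6 + 35.2 − 12.6 − 8.7 − 20.7 − 11.4 − 14.8 − 8.1 + 4.5 + 7.6 + 4.0 + 4.4 − 2.7 = 86.6%

86.6%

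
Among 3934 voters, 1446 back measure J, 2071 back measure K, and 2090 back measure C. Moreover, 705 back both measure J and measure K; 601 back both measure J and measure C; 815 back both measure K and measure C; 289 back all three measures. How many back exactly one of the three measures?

By inclusion–exclusion (exactly-one form):
N(exactly one) = 1446 + 2071 + 2090 − 2·705 − 2·601 − 2·815 + 3·289 = 2232

2232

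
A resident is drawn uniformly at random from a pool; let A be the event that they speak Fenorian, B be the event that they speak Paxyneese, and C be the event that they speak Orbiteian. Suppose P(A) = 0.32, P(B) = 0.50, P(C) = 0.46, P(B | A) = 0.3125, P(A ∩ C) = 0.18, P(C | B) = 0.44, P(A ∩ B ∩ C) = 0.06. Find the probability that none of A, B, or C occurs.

0.16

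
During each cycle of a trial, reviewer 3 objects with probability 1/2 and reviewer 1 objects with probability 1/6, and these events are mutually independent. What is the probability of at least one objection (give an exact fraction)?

7/12

Since the events are independent, P(none) is the product of the individual non-occurrence probabilities.
P(none) = (1 − 1/2) × (1 − 1/6) = 1/2 × 5/6 = 5/12
P(at least one) = 1 − 5/12 = 7/12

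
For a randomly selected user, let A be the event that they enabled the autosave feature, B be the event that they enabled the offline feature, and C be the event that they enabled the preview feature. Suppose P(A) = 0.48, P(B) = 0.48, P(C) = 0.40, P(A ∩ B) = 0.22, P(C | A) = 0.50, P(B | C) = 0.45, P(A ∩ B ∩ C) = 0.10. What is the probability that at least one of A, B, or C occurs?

0.82

P(A ∩ C) = P(A)·P(C|A) = 0.48 × 0.50 = 0.24
P(B ∩ C) = P(C)·P(B|C) = 0.40 × 0.45 = 0.18
By inclusion-exclusion,
P(A ∪ B ∪ C) = 0.48 + 0.48 + 0.40 − 0.22 − 0.24 − 0.18 + 0.10 = 0.82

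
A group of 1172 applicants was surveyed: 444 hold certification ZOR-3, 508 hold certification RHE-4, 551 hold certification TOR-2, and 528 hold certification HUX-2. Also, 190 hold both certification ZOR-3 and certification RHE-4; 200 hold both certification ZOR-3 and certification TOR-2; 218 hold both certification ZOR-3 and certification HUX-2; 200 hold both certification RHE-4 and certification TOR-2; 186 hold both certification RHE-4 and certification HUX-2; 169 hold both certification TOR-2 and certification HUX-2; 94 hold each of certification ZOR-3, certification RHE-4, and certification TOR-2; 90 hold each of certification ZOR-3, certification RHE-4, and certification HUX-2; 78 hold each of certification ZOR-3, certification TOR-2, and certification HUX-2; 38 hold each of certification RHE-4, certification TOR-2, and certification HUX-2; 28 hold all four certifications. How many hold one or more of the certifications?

By inclusion-exclusion,
N(≥1) = 444 + 508 + 551 + 528 − 190 − 200 − 218 − 200 − 186 − 169 + 94 + 90 + 78 + 38 − 28 = 1140

1140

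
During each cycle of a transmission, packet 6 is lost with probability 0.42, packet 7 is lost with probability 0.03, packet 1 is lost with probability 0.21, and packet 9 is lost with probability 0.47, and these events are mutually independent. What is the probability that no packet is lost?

P(none) = (1 − 0.42) × (1 − 0.03) × (1 − 0.21) × (1 − 0.47) = 0.58 × 0.97 × 0.79 × 0.53 = 0.23556062

0.23556062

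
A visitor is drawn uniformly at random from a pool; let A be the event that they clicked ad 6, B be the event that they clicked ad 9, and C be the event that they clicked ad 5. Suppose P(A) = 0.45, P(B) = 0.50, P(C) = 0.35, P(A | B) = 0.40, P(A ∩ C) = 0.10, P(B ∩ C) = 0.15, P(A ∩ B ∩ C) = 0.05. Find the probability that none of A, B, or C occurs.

P(A ∩ B) = P(B)·P(A|B) = 0.50 × 0.40 = 0.20
Apply inclusion-exclusion:
P(A ∪ B ∪ C) = 0.45 + 0.50 + 0.35 − 0.20 − 0.10 − 0.15 + 0.05 = 0.90
P(none) = 1 − 0.90 = 0.10

0.10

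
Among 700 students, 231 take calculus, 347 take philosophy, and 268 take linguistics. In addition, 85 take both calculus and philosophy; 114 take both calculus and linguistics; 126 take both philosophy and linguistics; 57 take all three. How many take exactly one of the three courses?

367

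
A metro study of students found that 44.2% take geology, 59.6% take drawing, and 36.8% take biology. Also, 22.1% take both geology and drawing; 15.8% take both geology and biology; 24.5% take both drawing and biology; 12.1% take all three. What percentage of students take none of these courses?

9.7%

By inclusion–exclusion:
P(union) = 44.2 + 59.6 + 36.8 − 22.1 − 15.8 − 24.5 + 12.1 = 90.3%
P(none) = 100% − 90.3% = 9.7%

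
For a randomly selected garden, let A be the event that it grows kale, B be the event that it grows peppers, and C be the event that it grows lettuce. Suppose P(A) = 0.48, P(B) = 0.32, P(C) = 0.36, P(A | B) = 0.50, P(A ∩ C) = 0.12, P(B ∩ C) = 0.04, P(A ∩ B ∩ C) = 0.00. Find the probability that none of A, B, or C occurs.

P(A ∩ B) = P(B)·P(A|B) = 0.32 × 0.50 = 0.16
P(A ∪ B ∪ C) = 0.48 + 0.32 + 0.36 − 0.16 − 0.12 − 0.04 + 0.00 = 0.84
P(none) = 1 − 0.84 = 0.16

0.16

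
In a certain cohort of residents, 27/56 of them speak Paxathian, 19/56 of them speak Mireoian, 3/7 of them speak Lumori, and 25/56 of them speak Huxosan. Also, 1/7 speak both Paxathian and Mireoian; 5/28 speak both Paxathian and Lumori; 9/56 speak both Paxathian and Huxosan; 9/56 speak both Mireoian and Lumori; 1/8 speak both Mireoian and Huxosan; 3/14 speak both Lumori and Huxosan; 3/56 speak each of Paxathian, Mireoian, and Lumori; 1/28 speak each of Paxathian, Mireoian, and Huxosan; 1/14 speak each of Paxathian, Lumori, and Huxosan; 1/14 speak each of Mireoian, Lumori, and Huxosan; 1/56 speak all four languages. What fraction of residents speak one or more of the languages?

Apply inclusion-exclusion:
P(union) = 27/56 + 19/56 + 3/7 + 25/56 − 1/7 − 5/28 − 9/56 − 9/56 − 1/8 − 3/14 + 3/56 + 1/28 + 1/14 + 1/14 − 1/56 = 13/14

13/14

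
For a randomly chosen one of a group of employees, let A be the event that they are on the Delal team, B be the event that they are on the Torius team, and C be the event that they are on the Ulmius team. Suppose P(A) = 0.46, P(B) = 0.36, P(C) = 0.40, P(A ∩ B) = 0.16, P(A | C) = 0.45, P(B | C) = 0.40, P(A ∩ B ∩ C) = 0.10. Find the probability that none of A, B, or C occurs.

0.18

P(A ∩ C) = P(C)·P(A|C) = 0.40 × 0.45 = 0.18
P(B ∩ C) = P(C)·P(B|C) = 0.40 × 0.40 = 0.16
By inclusion-exclusion,
P(A ∪ B ∪ C) = 0.46 + 0.36 + 0.40 − 0.16 − 0.18 − 0.16 + 0.10 = 0.82
P(none) = 1 − 0.82 = 0.18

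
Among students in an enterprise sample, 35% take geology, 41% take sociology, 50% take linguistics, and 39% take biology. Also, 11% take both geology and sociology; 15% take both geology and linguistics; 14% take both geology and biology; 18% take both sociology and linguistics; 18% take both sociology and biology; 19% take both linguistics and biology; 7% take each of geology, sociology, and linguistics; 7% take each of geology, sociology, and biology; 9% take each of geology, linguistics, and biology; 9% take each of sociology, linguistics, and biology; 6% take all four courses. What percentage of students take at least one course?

P(≥1) = 35 + 41 + 50 + 39 − 11 − 15 − 14 − 18 − 18 − 19 + 7 + 7 + 9 + 9 − 6 = 96%

96%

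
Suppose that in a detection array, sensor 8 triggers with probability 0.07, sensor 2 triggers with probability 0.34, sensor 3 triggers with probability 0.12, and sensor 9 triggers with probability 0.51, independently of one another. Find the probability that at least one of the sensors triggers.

P(none) = (1 − 0.07) × (1 − 0.34) × (1 − 0.12) × (1 − 0.51) = 0.93 × 0.66 × 0.88 × 0.49 = 0.26467056
P(at least one) = 1 − 0.26467056 = 0.73532944

0.73532944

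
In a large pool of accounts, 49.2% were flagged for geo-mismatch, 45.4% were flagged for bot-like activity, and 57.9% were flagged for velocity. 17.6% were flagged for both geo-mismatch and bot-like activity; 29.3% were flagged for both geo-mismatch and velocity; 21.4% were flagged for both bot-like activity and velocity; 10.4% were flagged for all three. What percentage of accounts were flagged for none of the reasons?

5.4%

P(union) = 49.2 + 45.4 + 57.9 − 17.6 − 29.3 − 21.4 + 10.4 = 94.6%
P(none) = 100% − 94.6% = 5.4%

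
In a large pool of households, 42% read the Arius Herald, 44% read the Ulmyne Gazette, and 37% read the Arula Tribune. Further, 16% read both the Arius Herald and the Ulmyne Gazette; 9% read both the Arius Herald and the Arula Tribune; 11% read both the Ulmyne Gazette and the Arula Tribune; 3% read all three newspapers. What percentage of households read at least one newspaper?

90%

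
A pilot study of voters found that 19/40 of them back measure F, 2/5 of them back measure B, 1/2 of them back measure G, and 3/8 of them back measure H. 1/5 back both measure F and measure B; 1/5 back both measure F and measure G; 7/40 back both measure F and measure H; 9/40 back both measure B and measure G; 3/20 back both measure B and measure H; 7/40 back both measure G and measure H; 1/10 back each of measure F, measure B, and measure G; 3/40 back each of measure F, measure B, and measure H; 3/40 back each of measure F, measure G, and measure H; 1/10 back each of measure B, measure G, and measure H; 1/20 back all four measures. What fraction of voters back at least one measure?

37/40

P(≥1) = 19/40 + 2/5 + 1/2 + 3/8 − 1/5 − 1/5 − 7/40 − 9/40 − 3/20 − 7/40 + 1/10 + 3/40 + 3/40 + 1/10 − 1/20 = 37/40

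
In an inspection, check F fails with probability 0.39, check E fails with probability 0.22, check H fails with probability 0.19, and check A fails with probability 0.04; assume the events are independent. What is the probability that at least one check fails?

Since the events are independent, P(none) is the product of the individual non-occurrence probabilities.
P(none) = (1 − 0.39) × (1 − 0.22) × (1 − 0.19) × (1 − 0.04) = 0.61 × 0.78 × 0.81 × 0.96 = 0.36998208
P(at least one) = 1 − 0.36998208 = 0.63001792

0.63001792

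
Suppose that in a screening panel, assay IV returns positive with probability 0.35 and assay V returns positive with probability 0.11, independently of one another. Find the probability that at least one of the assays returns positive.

0.4215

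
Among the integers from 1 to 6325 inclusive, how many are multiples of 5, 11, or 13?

2078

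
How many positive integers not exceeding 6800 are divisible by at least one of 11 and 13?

1094

By inclusion–exclusion:
⌊6800/11⌋ + ⌊6800/13⌋ − ⌊6800/143⌋ = 618 + 523 − 47 = 1094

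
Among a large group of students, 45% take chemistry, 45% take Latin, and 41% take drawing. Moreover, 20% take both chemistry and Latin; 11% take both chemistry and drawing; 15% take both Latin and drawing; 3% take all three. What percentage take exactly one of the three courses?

48%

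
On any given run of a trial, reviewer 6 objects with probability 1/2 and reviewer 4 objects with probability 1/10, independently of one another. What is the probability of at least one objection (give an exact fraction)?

11/20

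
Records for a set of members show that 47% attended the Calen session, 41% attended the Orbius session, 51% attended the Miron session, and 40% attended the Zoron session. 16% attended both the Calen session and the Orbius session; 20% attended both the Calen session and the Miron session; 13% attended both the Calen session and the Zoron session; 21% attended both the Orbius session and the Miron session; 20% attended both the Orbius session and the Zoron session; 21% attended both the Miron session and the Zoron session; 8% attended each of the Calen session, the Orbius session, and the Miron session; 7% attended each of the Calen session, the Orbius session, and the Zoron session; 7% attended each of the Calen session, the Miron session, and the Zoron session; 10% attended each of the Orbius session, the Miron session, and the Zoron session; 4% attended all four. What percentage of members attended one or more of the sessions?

Using inclusion–exclusion:
P(at least one) = 47 + 41 + 51 + 40 − 16 − 20 − 13 − 21 − 20 − 21 + 8 + 7 + 7 + 10 − 4 = 96%

96%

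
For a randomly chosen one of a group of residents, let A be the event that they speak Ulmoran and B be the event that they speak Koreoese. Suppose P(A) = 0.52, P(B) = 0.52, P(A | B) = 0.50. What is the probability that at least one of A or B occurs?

0.78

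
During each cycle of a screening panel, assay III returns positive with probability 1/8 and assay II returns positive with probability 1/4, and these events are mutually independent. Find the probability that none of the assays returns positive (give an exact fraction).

21/32

Since the events are independent, P(none) is the product of the individual non-occurrence probabilities.
P(none) = (1 − 1/8) × (1 − 1/4) = 7/8 × 3/4 = 21/32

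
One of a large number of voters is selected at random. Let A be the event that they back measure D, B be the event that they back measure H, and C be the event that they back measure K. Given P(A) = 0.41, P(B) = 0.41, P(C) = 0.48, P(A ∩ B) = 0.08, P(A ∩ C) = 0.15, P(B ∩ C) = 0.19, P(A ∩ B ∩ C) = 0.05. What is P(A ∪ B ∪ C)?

0.93

By inclusion-exclusion,
P(A ∪ B ∪ C) = 0.41 + 0.41 + 0.48 − 0.08 − 0.15 − 0.19 + 0.05 = 0.93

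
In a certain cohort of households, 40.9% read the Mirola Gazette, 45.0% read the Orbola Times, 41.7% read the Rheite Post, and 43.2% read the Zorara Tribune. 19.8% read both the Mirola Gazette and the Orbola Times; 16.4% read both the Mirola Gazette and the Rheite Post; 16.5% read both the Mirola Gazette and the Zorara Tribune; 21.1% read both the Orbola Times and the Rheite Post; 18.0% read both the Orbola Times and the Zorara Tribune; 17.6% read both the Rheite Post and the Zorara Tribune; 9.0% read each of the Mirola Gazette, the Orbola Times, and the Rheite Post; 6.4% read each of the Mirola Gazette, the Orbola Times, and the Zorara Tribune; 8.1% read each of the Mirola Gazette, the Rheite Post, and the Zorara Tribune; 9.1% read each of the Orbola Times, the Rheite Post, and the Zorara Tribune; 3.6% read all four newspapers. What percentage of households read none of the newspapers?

9.6%

Inclusion–exclusion gives
P(at least one) = 40.9 + 45.0 + 41.7 + 43.2 − 19.8 − 16.4 − 16.5 − 21.1 − 18.0 − 17.6 + 9.0 + 6.4 + 8.1 + 9.1 − 3.6 = 90.4%
P(none) = 100% − 90.4% = 9.6%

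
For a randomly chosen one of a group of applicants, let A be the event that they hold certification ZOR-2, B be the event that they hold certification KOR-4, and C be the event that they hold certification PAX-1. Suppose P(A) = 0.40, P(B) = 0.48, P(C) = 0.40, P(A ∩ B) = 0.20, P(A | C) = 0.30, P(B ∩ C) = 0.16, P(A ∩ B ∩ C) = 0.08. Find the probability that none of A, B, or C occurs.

0.12

P(A ∩ C) = P(C)·P(A|C) = 0.40 × 0.30 = 0.12
By inclusion-exclusion,
P(A ∪ B ∪ C) = 0.40 + 0.48 + 0.40 − 0.20 − 0.12 − 0.16 + 0.08 = 0.88
P(none) = 1 − 0.88 = 0.12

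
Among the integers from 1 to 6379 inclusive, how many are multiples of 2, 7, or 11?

Using inclusion–exclusion:
3189 + 911 + 579 − 455 − 289 − 82 + 41 = 3894

3894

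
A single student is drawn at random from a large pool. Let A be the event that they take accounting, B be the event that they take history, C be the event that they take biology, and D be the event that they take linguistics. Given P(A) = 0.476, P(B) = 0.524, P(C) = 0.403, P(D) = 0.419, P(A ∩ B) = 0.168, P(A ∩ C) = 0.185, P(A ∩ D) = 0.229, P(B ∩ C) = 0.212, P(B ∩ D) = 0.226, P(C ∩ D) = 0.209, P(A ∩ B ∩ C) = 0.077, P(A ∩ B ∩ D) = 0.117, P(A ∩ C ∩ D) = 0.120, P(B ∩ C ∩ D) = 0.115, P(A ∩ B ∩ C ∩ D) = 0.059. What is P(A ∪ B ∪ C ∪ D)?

0.963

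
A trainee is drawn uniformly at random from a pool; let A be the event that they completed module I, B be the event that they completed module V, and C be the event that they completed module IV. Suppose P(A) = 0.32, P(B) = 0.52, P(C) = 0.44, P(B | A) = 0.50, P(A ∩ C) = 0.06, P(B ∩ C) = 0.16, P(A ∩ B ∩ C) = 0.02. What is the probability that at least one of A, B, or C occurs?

P(A ∩ B) = P(A)·P(B|A) = 0.32 × 0.50 = 0.16
Apply inclusion-exclusion:
P(A ∪ B ∪ C) = 0.32 + 0.52 + 0.44 − 0.16 − 0.06 − 0.16 + 0.02 = 0.92

0.92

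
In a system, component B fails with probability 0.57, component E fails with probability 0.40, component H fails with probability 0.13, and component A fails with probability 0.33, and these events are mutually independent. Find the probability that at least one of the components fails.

Since the events are independent, P(none) is the product of the individual non-occurrence probabilities.
P(none) = (1 − 0.57) × (1 − 0.40) × (1 − 0.13) × (1 − 0.33) = 0.43 × 0.60 × 0.87 × 0.67 = 0.1503882
P(at least one) = 1 − 0.1503882 = 0.8496118

0.8496118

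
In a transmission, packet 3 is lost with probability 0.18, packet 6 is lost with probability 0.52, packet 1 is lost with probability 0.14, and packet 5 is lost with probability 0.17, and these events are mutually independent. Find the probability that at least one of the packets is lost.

Independence gives P(none) = ∏(1 − pᵢ).
P(none) = (1 − 0.18) × (1 − 0.52) × (1 − 0.14) × (1 − 0.17) = 0.82 × 0.48 × 0.86 × 0.83 = 0.28095168
P(at least one) = 1 − 0.28095168 = 0.71904832

0.71904832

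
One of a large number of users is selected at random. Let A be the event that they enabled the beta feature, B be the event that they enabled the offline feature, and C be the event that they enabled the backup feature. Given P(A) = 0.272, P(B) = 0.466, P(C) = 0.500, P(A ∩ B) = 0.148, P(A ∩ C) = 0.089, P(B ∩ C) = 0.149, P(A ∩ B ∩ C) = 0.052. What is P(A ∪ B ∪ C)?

By inclusion-exclusion,
P(A ∪ B ∪ C) = 0.272 + 0.466 + 0.500 − 0.148 − 0.089 − 0.149 + 0.052 = 0.904

0.904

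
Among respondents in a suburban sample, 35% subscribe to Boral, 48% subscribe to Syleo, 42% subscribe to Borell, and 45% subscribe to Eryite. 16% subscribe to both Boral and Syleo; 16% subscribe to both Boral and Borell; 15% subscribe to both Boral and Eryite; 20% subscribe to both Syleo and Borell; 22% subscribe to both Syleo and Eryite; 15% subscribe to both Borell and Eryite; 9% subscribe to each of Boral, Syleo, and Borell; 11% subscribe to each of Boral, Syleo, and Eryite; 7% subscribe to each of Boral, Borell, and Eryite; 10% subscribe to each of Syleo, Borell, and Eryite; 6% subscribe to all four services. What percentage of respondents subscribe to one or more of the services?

97%

By inclusion–exclusion:
P(≥1) = 35 + 48 + 42 + 45 − 16 − 16 − 15 − 20 − 22 − 15 + 9 + 11 + 7 + 10 − 6 = 97%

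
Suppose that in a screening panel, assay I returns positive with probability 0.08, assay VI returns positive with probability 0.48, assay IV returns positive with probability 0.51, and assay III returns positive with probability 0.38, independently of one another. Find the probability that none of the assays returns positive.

0.14533792

P(none) = (1 − 0.08) × (1 − 0.48) × (1 − 0.51) × (1 − 0.38) = 0.92 × 0.52 × 0.49 × 0.62 = 0.14533792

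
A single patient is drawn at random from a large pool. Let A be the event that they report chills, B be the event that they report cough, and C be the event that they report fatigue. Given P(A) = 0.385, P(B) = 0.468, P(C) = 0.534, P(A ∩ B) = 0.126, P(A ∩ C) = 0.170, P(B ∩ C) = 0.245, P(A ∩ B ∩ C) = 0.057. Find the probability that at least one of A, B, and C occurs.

Apply inclusion-exclusion:
P(A ∪ B ∪ C) = 0.385 + 0.468 + 0.534 − 0.126 − 0.170 − 0.245 + 0.057 = 0.903

0.903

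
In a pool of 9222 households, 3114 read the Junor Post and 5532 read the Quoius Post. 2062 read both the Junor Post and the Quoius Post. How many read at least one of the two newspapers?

|union| = 3114 + 5532 − 2062 = 6584

6584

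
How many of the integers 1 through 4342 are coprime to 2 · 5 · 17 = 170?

1635

2171 + 868 + 255 − 434 − 127 − 51 + 25 = 2707
4342 − 2707 = 1635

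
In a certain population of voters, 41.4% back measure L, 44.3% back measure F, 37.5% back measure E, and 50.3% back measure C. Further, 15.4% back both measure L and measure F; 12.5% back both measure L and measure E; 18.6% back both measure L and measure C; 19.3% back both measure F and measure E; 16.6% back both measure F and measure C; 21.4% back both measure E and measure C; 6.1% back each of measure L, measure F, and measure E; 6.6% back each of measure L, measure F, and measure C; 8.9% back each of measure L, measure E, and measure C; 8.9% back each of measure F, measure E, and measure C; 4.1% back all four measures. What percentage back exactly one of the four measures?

By inclusion–exclusion (exactly-one form):
P(exactly one) = 41.4 + 44.3 + 37.5 + 50.3 − 2·15.4 − 2·12.5 − 2·18.6 − 2·19.3 − 2·16.6 − 2·21.4 + 3·6.1 + 3·6.6 + 3·8.9 + 3·8.9 − 4·4.1 = 41.0%

41.0%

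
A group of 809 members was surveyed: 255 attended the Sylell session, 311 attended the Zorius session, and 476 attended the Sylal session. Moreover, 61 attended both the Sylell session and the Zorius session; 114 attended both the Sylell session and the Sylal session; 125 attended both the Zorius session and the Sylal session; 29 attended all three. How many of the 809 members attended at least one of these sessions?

771

|at least one| = 255 + 311 + 476 − 61 − 114 − 125 + 29 = 771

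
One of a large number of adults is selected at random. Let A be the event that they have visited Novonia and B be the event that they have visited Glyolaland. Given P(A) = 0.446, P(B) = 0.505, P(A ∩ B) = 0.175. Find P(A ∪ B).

0.776

Inclusion–exclusion gives
P(A ∪ B) = 0.446 + 0.505 − 0.175 = 0.776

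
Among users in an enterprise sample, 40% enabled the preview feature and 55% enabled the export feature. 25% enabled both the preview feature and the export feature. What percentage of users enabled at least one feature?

70%

P(≥1) = 40 + 55 − 25 = 70%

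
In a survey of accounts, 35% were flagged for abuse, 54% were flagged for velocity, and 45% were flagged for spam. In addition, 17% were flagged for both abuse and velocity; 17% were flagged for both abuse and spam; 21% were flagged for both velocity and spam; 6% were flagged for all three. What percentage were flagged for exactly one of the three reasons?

P(exactly one) = 35 + 54 + 45 − 2·17 − 2·17 − 2·21 + 3·6 = 42%

42%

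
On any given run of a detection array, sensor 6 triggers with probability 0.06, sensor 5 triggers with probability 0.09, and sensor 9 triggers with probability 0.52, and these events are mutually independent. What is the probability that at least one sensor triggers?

P(none) = (1 − 0.06) × (1 − 0.09) × (1 − 0.52) = 0.94 × 0.91 × 0.48 = 0.410592
P(at least one) = 1 − 0.410592 = 0.589408

0.589408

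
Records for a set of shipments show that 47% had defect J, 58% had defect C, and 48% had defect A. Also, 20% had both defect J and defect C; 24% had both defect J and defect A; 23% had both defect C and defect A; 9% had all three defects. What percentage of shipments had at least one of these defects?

Inclusion–exclusion gives
P(at least one) = 47 + 58 + 48 − 20 − 24 − 23 + 9 = 95%

95%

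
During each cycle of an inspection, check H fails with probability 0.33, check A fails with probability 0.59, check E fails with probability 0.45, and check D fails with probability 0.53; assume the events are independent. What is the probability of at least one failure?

P(none) = (1 − 0.33) × (1 − 0.59) × (1 − 0.45) × (1 − 0.53) = 0.67 × 0.41 × 0.55 × 0.47 = 0.07100995
P(at least one) = 1 − 0.07100995 = 0.92899005

0.92899005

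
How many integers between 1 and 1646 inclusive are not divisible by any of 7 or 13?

1303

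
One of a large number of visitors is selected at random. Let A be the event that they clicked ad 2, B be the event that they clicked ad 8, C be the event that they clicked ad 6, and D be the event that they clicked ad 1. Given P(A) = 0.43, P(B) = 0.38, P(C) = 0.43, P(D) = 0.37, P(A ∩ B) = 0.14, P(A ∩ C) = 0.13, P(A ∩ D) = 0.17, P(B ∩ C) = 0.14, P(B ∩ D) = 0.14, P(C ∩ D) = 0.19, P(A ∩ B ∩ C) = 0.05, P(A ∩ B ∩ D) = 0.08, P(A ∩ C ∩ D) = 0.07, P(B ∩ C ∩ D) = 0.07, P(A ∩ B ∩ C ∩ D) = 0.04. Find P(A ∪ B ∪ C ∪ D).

P(A ∪ B ∪ C ∪ D) = 0.43 + 0.38 + 0.43 + 0.37 − 0.14 − 0.13 − 0.17 − 0.14 − 0.14 − 0.19 + 0.05 + 0.08 + 0.07 + 0.07 − 0.04 = 0.93

0.93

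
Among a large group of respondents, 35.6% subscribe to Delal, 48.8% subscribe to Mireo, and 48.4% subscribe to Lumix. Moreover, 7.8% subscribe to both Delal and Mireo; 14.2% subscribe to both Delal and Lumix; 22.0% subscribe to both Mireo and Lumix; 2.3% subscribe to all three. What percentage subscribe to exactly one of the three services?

P(exactly one) = 35.6 + 48.8 + 48.4 − 2·7.8 − 2·14.2 − 2·22.0 + 3·2.3 = 51.7%

51.7%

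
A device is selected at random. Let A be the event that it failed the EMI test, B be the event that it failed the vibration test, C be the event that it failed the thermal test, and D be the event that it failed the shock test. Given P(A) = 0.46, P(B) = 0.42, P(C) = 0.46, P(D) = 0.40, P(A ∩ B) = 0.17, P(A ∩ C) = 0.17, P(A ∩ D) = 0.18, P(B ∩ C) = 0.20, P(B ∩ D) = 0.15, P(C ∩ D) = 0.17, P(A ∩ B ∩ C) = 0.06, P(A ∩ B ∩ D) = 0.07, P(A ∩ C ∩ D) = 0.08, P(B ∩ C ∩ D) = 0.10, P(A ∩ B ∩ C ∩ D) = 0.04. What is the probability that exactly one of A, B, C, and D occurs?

0.43

Using the inclusion–exclusion count for exactly one event:
P(exactly one) = 0.46 + 0.42 + 0.46 + 0.40 − 2·0.17 − 2·0.17 − 2·0.18 − 2·0.20 − 2·0.15 − 2·0.17 + 3·0.06 + 3·0.07 + 3·0.08 + 3·0.10 − 4·0.04 = 0.43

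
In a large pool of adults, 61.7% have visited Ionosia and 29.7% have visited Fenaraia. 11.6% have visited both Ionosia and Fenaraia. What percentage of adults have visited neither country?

20.2%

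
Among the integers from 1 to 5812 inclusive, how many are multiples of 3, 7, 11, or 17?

⌊5812/3⌋ + ⌊5812/7⌋ + ⌊5812/11⌋ + ⌊5812/17⌋ − ⌊5812/21⌋ − ⌊5812/33⌋ − ⌊5812/51⌋ − ⌊5812/77⌋ − ⌊5812/119⌋ − ⌊5812/187⌋ + ⌊5812/231⌋ + ⌊5812/357⌋ + ⌊5812/561⌋ + ⌊5812/1309⌋ − ⌊5812/3927⌋ = 1937 + 830 + 528 + 341 − 276 − 176 − 113 − 75 − 48 − 31 + 25 + 16 + 10 + 4 − 1 = 2971

2971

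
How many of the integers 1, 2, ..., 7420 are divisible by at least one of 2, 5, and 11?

By inclusion-exclusion,
floor(7420/2) + floor(7420/5) + floor(7420/11) − floor(7420/10) − floor(7420/22) − floor(7420/55) + floor(7420/110) = 3710 + 1484 + 674 − 742 − 337 − 134 + 67 = 4722

4722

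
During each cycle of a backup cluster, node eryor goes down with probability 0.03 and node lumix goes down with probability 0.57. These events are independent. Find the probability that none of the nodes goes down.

0.4171

P(none) = (1 − 0.03) × (1 − 0.57) = 0.97 × 0.43 = 0.4171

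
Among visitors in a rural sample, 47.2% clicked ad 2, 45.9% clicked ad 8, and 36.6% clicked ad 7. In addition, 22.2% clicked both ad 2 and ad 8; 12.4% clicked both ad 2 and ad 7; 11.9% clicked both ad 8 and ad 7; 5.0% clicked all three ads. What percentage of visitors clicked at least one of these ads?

88.2%

By inclusion-exclusion,
P(≥1) = 47.2 + 45.9 + 36.6 − 22.2 − 12.4 − 11.9 + 5.0 = 88.2%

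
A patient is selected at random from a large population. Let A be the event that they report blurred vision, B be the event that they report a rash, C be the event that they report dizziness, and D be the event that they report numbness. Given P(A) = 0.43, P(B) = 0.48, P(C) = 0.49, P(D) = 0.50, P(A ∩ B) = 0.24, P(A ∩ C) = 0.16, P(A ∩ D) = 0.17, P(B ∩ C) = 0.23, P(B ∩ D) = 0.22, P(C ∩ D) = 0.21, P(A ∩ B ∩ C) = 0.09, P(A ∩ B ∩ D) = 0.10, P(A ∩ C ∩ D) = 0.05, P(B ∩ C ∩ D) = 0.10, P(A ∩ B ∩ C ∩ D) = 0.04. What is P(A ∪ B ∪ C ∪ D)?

P(A ∪ B ∪ C ∪ D) = 0.43 + 0.48 + 0.49 + 0.50 − 0.24 − 0.16 − 0.17 − 0.23 − 0.22 − 0.21 + 0.09 + 0.10 + 0.05 + 0.10 − 0.04 = 0.97

0.97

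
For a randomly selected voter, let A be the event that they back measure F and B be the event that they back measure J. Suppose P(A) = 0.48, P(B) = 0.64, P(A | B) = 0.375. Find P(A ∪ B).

0.88

P(A ∩ B) = P(B)·P(A|B) = 0.64 × 0.375 = 0.24
P(A ∪ B) = 0.48 + 0.64 − 0.24 = 0.88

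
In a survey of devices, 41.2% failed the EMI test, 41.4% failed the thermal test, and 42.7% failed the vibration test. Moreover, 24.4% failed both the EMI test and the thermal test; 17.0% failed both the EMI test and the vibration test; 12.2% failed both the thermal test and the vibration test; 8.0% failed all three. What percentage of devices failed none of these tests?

By inclusion-exclusion,
P(union) = 41.2 + 41.4 + 42.7 − 24.4 − 17.0 − 12.2 + 8.0 = 79.7%
P(none) = 100% − 79.7% = 20.3%

20.3%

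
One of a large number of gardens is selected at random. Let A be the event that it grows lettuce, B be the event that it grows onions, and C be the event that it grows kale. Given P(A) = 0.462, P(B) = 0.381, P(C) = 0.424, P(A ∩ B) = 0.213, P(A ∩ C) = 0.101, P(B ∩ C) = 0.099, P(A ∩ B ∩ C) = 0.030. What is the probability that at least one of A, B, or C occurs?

0.884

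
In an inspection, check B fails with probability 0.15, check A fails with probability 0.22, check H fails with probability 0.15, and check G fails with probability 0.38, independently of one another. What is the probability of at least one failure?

0.650599

Independence gives P(none) = ∏(1 − pᵢ).
P(none) = (1 − 0.15) × (1 − 0.22) × (1 − 0.15) × (1 − 0.38) = 0.85 × 0.78 × 0.85 × 0.62 = 0.349401
P(at least one) = 1 − 0.349401 = 0.650599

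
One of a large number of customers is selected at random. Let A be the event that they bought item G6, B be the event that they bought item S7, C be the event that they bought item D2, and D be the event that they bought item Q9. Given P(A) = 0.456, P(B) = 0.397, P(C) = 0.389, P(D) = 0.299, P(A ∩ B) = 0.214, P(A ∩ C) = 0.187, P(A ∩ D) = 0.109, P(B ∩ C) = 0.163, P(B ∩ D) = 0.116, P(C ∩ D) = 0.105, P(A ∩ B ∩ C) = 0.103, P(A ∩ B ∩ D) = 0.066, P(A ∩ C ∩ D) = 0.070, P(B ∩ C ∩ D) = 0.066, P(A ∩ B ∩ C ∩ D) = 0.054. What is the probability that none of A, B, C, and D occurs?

0.102

By inclusion–exclusion:
P(A ∪ B ∪ C ∪ D) = 0.456 + 0.397 + 0.389 + 0.299 − 0.214 − 0.187 − 0.109 − 0.163 − 0.116 − 0.105 + 0.103 + 0.066 + 0.070 + 0.066 − 0.054 = 0.898
P(none) = 1 − 0.898 = 0.102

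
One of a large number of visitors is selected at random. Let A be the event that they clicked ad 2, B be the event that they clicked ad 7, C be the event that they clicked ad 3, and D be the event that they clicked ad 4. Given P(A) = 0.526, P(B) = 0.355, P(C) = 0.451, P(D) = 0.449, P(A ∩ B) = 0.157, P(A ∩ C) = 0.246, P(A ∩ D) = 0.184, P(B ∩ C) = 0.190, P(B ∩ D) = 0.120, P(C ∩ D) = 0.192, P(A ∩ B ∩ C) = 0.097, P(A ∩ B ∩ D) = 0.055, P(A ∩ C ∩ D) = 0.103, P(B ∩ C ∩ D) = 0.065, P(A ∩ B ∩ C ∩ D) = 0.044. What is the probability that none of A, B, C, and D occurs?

Using inclusion–exclusion:
P(A ∪ B ∪ C ∪ D) = 0.526 + 0.355 + 0.451 + 0.449 − 0.157 − 0.246 − 0.184 − 0.190 − 0.120 − 0.192 + 0.097 + 0.055 + 0.103 + 0.065 − 0.044 = 0.968
P(none) = 1 − 0.968 = 0.032

0.032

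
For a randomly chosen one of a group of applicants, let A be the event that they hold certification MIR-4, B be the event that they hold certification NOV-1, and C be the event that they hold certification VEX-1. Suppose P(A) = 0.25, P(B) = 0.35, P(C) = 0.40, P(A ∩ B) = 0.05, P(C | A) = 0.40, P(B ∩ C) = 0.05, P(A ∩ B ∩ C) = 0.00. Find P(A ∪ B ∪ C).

0.80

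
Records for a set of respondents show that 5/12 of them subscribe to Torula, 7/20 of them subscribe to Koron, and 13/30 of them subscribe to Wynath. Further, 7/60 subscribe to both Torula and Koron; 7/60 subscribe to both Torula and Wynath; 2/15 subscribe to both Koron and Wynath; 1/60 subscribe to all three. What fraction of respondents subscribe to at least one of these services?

17/20

P(≥1) = 5/12 + 7/20 + 13/30 − 7/60 − 7/60 − 2/15 + 1/60 = 17/20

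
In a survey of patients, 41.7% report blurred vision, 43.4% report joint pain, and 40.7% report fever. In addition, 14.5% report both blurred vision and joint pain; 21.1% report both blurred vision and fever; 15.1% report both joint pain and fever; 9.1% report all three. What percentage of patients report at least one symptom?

Inclusion–exclusion gives
P(≥1) = 41.7 + 43.4 + 40.7 − 14.5 − 21.1 − 15.1 + 9.1 = 84.2%

84.2%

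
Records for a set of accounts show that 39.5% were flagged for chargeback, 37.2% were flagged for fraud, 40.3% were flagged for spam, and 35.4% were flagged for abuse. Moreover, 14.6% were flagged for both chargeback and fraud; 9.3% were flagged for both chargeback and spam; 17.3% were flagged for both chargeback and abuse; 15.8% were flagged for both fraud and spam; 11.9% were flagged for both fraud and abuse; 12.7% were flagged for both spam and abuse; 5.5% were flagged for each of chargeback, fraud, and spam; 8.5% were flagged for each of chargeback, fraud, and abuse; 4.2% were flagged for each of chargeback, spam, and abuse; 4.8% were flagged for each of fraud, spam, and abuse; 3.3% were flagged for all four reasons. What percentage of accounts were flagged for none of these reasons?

9.5%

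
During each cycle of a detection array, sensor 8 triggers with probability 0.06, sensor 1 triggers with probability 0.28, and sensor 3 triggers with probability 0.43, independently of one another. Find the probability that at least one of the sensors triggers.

Since the events are independent, P(none) is the product of the individual non-occurrence probabilities.
P(none) = (1 − 0.06) × (1 − 0.28) × (1 − 0.43) = 0.94 × 0.72 × 0.57 = 0.385776
P(at least one) = 1 − 0.385776 = 0.614224

0.614224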